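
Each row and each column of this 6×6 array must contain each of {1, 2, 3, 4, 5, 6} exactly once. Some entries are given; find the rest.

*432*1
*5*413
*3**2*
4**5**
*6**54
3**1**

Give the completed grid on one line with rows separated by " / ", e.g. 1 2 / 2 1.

5 4 3 2 6 1 / 6 5 2 4 1 3 / 1 3 4 6 2 5 / 4 1 6 5 3 2 / 2 6 1 3 5 4 / 3 2 5 1 4 6

(r1,c5) = 6
(r3,c4) = 6
(r3,c6) = 5
(r4,c5) = 3
(r5,c4) = 3
(r6,c2) = 2
(r6,c5) = 4
(r6,c6) = 6
(r1,c1) = 5
(r3,c1) = 1
(r3,c3) = 4
(r4,c2) = 1
(r4,c6) = 2
(r5,c1) = 2
(r5,c3) = 1
(r6,c3) = 5
(r2,c1) = 6
(r2,c3) = 2
(r4,c3) = 6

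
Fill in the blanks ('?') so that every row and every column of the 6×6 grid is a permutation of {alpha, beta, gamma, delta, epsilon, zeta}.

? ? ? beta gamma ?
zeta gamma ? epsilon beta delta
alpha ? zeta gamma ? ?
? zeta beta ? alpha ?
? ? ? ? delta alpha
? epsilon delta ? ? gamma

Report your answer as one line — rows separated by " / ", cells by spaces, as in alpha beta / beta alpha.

(r2,c3): row 2 has {beta,gamma,delta,epsilon,zeta}; column 3 has {beta,delta,zeta}, so it must be alpha.
(r3,c5): row 3 has {alpha,gamma,zeta}; column 5 has {alpha,beta,gamma,delta}, so it must be epsilon.
(r3,c6): row 3 has {alpha,gamma,epsilon,zeta}; column 6 has {alpha,gamma,delta}, so it must be beta.
(r4,c4): row 4 has {alpha,beta,zeta}; column 4 has {beta,gamma,epsilon}, so it must be delta.
(r4,c6): row 4 has {alpha,beta,delta,zeta}; column 6 has {alpha,beta,gamma,delta}, so it must be epsilon.
(r5,c2): row 5 has {alpha,delta}; column 2 has {gamma,epsilon,zeta}, so it must be beta.
(r5,c4): row 5 has {alpha,beta,delta}; column 4 has {beta,gamma,delta,epsilon}, so it must be zeta.
(r6,c1): row 6 has {gamma,delta,epsilon}; column 1 has {alpha,zeta}, so it must be beta.
(r6,c4): row 6 has {beta,gamma,delta,epsilon}; column 4 has {beta,gamma,delta,epsilon,zeta}, so it must be alpha.
(r6,c5): row 6 has {alpha,beta,gamma,delta,epsilon}; column 5 has {alpha,beta,gamma,delta,epsilon}, so it must be zeta.
(r1,c3): row 1 has {beta,gamma}; column 3 has {alpha,beta,delta,zeta}, so it must be epsilon.
(r1,c6): row 1 has {beta,gamma,epsilon}; column 6 has {alpha,beta,gamma,delta,epsilon}, so it must be zeta.
(r3,c2): row 3 has {alpha,beta,gamma,epsilon,zeta}; column 2 has {beta,gamma,epsilon,zeta}, so it must be delta.
(r4,c1): row 4 has {alpha,beta,delta,epsilon,zeta}; column 1 has {alpha,beta,zeta}, so it must be gamma.
(r5,c1): row 5 has {alpha,beta,delta,zeta}; column 1 has {alpha,beta,gamma,zeta}, so it must be epsilon.
(r5,c3): row 5 has {alpha,beta,delta,epsilon,zeta}; column 3 has {alpha,beta,delta,epsilon,zeta}, so it must be gamma.
(r1,c1): row 1 has {beta,gamma,epsilon,zeta}; column 1 has {alpha,beta,gamma,epsilon,zeta}, so it must be delta.
(r1,c2): row 1 has {beta,gamma,delta,epsilon,zeta}; column 2 has {beta,gamma,delta,epsilon,zeta}, so it must be alpha.

delta alpha epsilon beta gamma zeta / zeta gamma alpha epsilon beta delta / alpha delta zeta gamma epsilon beta / gamma zeta beta delta alpha epsilon / epsilon beta gamma zeta delta alpha / beta epsilon delta alpha zeta gamma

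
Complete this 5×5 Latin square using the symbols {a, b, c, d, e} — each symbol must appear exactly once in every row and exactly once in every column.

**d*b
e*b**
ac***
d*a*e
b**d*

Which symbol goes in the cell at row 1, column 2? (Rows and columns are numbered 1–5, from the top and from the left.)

a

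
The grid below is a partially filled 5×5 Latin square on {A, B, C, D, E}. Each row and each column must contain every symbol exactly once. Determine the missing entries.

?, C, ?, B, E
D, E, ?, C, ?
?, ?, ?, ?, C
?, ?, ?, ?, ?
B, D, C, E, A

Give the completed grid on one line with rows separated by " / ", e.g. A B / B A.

A C D B E / D E A C B / E A B D C / C B E A D / B D C E A

(r1,c1) = A
(r1,c3) = D
(r2,c5) = B
(r3,c1) = E
(r4,c1) = C
(r4,c5) = D
(r2,c3) = A
(r3,c3) = B
(r4,c3) = E
(r4,c4) = A
(r3,c2) = A
(r3,c4) = D
(r4,c2) = B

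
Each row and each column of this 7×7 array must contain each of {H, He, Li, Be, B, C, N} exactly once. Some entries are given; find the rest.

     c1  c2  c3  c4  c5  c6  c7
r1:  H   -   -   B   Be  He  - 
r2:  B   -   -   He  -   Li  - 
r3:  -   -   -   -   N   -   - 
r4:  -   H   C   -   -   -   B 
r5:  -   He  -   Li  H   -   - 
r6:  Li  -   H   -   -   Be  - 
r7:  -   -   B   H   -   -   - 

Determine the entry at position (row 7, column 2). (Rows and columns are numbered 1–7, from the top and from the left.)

Li

row 2 has {He,Li,B}; column 5 has {H,Be,N} — only C is left for (r2,c5).
row 4 has {H,B,C}; column 6 has {He,Li,Be} — only N is left for (r4,c6).
row 7 has {H,B}; column 6 has {He,Li,Be,N} — only C is left for (r7,c6).
row 4 has {H,B,C,N}; column 4 has {H,He,Li,B} — only Be is left for (r4,c4).
row 5 has {H,He,Li}; column 6 has {He,Li,Be,C,N} — only B is left for (r5,c6).
row 3 has {N}; column 4 has {H,He,Li,Be,B} — only C is left for (r3,c4).
row 3 has {C,N}; column 6 has {He,Li,Be,B,C,N} — only H is left for (r3,c6).
row 4 has {H,Be,B,C,N}; column 1 has {H,Li,B} — only He is left for (r4,c1).
row 4 has {H,He,Be,B,C,N}; column 5 has {H,Be,C,N} — only Li is left for (r4,c5).
row 6 has {H,Li,Be}; column 4 has {H,He,Li,Be,B,C} — only N is left for (r6,c4).
row 7 has {H,B,C}; column 5 has {H,Li,Be,C,N} — only He is left for (r7,c5).
row 3 has {H,C,N}; column 1 has {H,He,Li,B} — only Be is left for (r3,c1).
row 6 has {H,Li,Be,N}; column 5 has {H,He,Li,Be,C,N} — only B is left for (r6,c5).
row 7 has {H,He,B,C}; column 1 has {H,He,Li,Be,B} — only N is left for (r7,c1).
row 5 has {H,He,Li,B}; column 1 has {H,He,Li,Be,B,N} — only C is left for (r5,c1).
row 6 has {H,Li,Be,B,N}; column 2 has {H,He} — only C is left for (r6,c2).
row 6 has {H,Li,Be,B,C,N}; column 7 has {B} — only He is left for (r6,c7).
row 3 has {H,Be,C,N}; column 7 has {He,B} — only Li is left for (r3,c7).
row 7 has {H,He,B,C,N}; column 7 has {He,Li,B} — only Be is left for (r7,c7).
row 3 has {H,Li,Be,C,N}; column 2 has {H,He,C} — only B is left for (r3,c2).
row 3 has {H,Li,Be,B,C,N}; column 3 has {H,B,C} — only He is left for (r3,c3).
row 5 has {H,He,Li,B,C}; column 7 has {He,Li,Be,B} — only N is left for (r5,c7).
row 7 has {H,He,Be,B,C,N}; column 2 has {H,He,B,C} — only Li is left for (r7,c2).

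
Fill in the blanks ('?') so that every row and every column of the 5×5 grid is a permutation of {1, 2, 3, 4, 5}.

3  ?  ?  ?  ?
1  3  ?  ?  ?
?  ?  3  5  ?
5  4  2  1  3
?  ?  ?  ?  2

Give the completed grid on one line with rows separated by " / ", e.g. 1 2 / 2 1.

3 2 5 4 1 / 1 3 4 2 5 / 2 1 3 5 4 / 5 4 2 1 3 / 4 5 1 3 2

Cell (r5,c1): row 5 has {2}; column 1 has {1,3,5} → 4.
Cell (r5,c4): row 5 has {2,4}; column 4 has {1,5} → 3.
Cell (r3,c1): row 3 has {3,5}; column 1 has {1,3,4,5} → 2.
Cell (r3,c2): row 3 has {2,3,5}; column 2 has {3,4} → 1.
Cell (r3,c5): row 3 has {1,2,3,5}; column 5 has {2,3} → 4.
Cell (r5,c2): row 5 has {2,3,4}; column 2 has {1,3,4} → 5.
Cell (r5,c3): row 5 has {2,3,4,5}; column 3 has {2,3} → 1.
Cell (r1,c2): row 1 has {3}; column 2 has {1,3,4,5} → 2.
Cell (r1,c4): row 1 has {2,3}; column 4 has {1,3,5} → 4.
Cell (r2,c4): row 2 has {1,3}; column 4 has {1,3,4,5} → 2.
Cell (r2,c5): row 2 has {1,2,3}; column 5 has {2,3,4} → 5.
Cell (r1,c3): row 1 has {2,3,4}; column 3 has {1,2,3} → 5.
Cell (r1,c5): row 1 has {2,3,4,5}; column 5 has {2,3,4,5} → 1.
Cell (r2,c3): row 2 has {1,2,3,5}; column 3 has {1,2,3,5} → 4.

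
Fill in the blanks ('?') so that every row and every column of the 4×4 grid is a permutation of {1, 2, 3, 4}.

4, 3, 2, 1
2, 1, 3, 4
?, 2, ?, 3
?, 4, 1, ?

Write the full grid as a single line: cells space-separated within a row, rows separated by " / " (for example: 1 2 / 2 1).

4 3 2 1 / 2 1 3 4 / 1 2 4 3 / 3 4 1 2

(r3,c1) = 1
(r3,c3) = 4
(r4,c1) = 3
(r4,c4) = 2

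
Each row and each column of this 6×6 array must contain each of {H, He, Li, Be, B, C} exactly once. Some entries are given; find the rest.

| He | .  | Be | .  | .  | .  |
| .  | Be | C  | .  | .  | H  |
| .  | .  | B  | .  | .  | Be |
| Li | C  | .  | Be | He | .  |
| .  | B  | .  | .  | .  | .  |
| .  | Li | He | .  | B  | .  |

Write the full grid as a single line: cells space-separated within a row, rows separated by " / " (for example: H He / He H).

row 1 has {He,Be}; column 2 has {Li,Be,B,C} — only H is left for (r1,c2).
row 2 has {H,Be,C}; column 1 has {He,Li} — only B is left for (r2,c1).
row 2 has {H,Be,B,C}; column 5 has {He,B} — only Li is left for (r2,c5).
row 3 has {Be,B}; column 2 has {H,Li,Be,B,C} — only He is left for (r3,c2).
row 4 has {He,Li,Be,C}; column 3 has {He,Be,B,C} — only H is left for (r4,c3).
row 4 has {H,He,Li,Be,C}; column 6 has {H,Be} — only B is left for (r4,c6).
row 5 has {B}; column 3 has {H,He,Be,B,C} — only Li is left for (r5,c3).
row 6 has {He,Li,B}; column 6 has {H,Be,B} — only C is left for (r6,c6).
row 1 has {H,He,Be}; column 5 has {He,Li,B} — only C is left for (r1,c5).
row 1 has {H,He,Be,C}; column 6 has {H,Be,B,C} — only Li is left for (r1,c6).
row 2 has {H,Li,Be,B,C}; column 4 has {Be} — only He is left for (r2,c4).
row 3 has {He,Be,B}; column 5 has {He,Li,B,C} — only H is left for (r3,c5).
row 5 has {Li,B}; column 5 has {H,He,Li,B,C} — only Be is left for (r5,c5).
row 5 has {Li,Be,B}; column 6 has {H,Li,Be,B,C} — only He is left for (r5,c6).
row 6 has {He,Li,B,C}; column 4 has {He,Be} — only H is left for (r6,c4).
row 1 has {H,He,Li,Be,C}; column 4 has {H,He,Be} — only B is left for (r1,c4).
row 3 has {H,He,Be,B}; column 1 has {He,Li,B} — only C is left for (r3,c1).
row 3 has {H,He,Be,B,C}; column 4 has {H,He,Be,B} — only Li is left for (r3,c4).
row 5 has {He,Li,Be,B}; column 1 has {He,Li,B,C} — only H is left for (r5,c1).
row 5 has {H,He,Li,Be,B}; column 4 has {H,He,Li,Be,B} — only C is left for (r5,c4).
row 6 has {H,He,Li,B,C}; column 1 has {H,He,Li,B,C} — only Be is left for (r6,c1).

He H Be B C Li / B Be C He Li H / C He B Li H Be / Li C H Be He B / H B Li C Be He / Be Li He H B C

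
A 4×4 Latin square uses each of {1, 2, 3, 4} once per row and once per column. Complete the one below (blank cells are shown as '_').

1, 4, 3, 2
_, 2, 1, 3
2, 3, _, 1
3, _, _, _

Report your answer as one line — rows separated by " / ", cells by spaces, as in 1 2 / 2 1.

1 4 3 2 / 4 2 1 3 / 2 3 4 1 / 3 1 2 4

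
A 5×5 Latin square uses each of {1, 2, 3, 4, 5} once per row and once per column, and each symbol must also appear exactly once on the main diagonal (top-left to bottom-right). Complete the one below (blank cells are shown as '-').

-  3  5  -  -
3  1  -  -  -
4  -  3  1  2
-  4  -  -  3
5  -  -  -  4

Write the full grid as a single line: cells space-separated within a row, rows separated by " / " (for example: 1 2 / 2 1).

At row 1, column 1: row 1 has {3,5}; column 1 has {3,4,5}; the diagonal has {1,3,4}; that leaves 2.
At row 1, column 4: row 1 has {2,3,5}; column 4 has {1}; that leaves 4.
At row 1, column 5: row 1 has {2,3,4,5}; column 5 has {2,3,4}; that leaves 1.
At row 2, column 5: row 2 has {1,3}; column 5 has {1,2,3,4}; that leaves 5.
At row 3, column 2: row 3 has {1,2,3,4}; column 2 has {1,3,4}; that leaves 5.
At row 4, column 1: row 4 has {3,4}; column 1 has {2,3,4,5}; that leaves 1.
At row 4, column 3: row 4 has {1,3,4}; column 3 has {3,5}; that leaves 2.
At row 4, column 4: row 4 has {1,2,3,4}; column 4 has {1,4}; the diagonal has {1,2,3,4}; that leaves 5.
At row 5, column 2: row 5 has {4,5}; column 2 has {1,3,4,5}; that leaves 2.
At row 5, column 3: row 5 has {2,4,5}; column 3 has {2,3,5}; that leaves 1.
At row 5, column 4: row 5 has {1,2,4,5}; column 4 has {1,4,5}; that leaves 3.
At row 2, column 3: row 2 has {1,3,5}; column 3 has {1,2,3,5}; that leaves 4.
At row 2, column 4: row 2 has {1,3,4,5}; column 4 has {1,3,4,5}; that leaves 2.

2 3 5 4 1 / 3 1 4 2 5 / 4 5 3 1 2 / 1 4 2 5 3 / 5 2 1 3 4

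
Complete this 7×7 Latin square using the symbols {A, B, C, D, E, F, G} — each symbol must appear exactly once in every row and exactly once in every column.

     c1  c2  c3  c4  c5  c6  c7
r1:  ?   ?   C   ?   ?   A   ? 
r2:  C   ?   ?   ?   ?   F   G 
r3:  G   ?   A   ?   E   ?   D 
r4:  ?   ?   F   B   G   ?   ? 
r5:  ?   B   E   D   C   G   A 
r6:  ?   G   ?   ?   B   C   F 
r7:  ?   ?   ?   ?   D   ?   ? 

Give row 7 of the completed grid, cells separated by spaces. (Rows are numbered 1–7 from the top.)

B A G F D E C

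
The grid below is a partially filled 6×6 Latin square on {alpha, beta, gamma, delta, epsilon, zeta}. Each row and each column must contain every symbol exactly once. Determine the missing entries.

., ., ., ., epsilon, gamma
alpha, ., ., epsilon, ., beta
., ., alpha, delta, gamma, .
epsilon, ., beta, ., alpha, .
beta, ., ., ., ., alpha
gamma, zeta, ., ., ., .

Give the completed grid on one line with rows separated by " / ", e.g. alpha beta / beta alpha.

delta alpha zeta beta epsilon gamma / alpha gamma delta epsilon zeta beta / zeta beta alpha delta gamma epsilon / epsilon delta beta gamma alpha zeta / beta epsilon gamma zeta delta alpha / gamma zeta epsilon alpha beta delta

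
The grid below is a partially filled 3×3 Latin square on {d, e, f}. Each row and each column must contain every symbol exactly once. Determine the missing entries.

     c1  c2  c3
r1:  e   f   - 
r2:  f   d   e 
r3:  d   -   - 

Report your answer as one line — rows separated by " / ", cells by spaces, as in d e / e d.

e f d / f d e / d e f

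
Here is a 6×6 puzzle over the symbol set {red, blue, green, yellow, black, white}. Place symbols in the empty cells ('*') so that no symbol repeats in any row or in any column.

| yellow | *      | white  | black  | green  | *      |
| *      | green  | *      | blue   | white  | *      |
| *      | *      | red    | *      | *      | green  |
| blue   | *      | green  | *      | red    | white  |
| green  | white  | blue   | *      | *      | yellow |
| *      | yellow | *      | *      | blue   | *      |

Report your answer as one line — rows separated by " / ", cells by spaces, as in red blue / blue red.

yellow red white black green blue / red green yellow blue white black / black blue red white yellow green / blue black green yellow red white / green white blue red black yellow / white yellow black green blue red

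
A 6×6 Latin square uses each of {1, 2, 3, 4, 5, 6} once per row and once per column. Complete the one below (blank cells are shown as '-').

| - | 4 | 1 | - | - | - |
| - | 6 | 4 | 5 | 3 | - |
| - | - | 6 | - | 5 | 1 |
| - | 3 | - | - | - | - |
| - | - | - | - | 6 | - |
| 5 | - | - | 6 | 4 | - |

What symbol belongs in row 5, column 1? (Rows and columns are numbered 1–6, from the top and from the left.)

row 1 has {1,4}; column 5 has {3,4,5,6} — only 2 is left for (r1,c5).
row 2 has {3,4,5,6}; column 6 has {1} — only 2 is left for (r2,c6).
row 3 has {1,5,6}; column 2 has {3,4,6} — only 2 is left for (r3,c2).
row 4 has {3}; column 5 has {2,3,4,5,6} — only 1 is left for (r4,c5).
row 6 has {4,5,6}; column 2 has {2,3,4,6} — only 1 is left for (r6,c2).
row 6 has {1,4,5,6}; column 6 has {1,2} — only 3 is left for (r6,c6).
row 1 has {1,2,4}; column 4 has {5,6} — only 3 is left for (r1,c4).
row 2 has {2,3,4,5,6}; column 1 has {5} — only 1 is left for (r2,c1).
row 3 has {1,2,5,6}; column 4 has {3,5,6} — only 4 is left for (r3,c4).
row 4 has {1,3}; column 4 has {3,4,5,6} — only 2 is left for (r4,c4).
row 5 has {6}; column 2 has {1,2,3,4,6} — only 5 is left for (r5,c2).
row 5 has {5,6}; column 4 has {2,3,4,5,6} — only 1 is left for (r5,c4).
row 5 has {1,5,6}; column 6 has {1,2,3} — only 4 is left for (r5,c6).
row 6 has {1,3,4,5,6}; column 3 has {1,4,6} — only 2 is left for (r6,c3).
row 1 has {1,2,3,4}; column 1 has {1,5} — only 6 is left for (r1,c1).
row 1 has {1,2,3,4,6}; column 6 has {1,2,3,4} — only 5 is left for (r1,c6).
row 3 has {1,2,4,5,6}; column 1 has {1,5,6} — only 3 is left for (r3,c1).
row 4 has {1,2,3}; column 1 has {1,3,5,6} — only 4 is left for (r4,c1).
row 4 has {1,2,3,4}; column 3 has {1,2,4,6} — only 5 is left for (r4,c3).
row 4 has {1,2,3,4,5}; column 6 has {1,2,3,4,5} — only 6 is left for (r4,c6).
row 5 has {1,4,5,6}; column 1 has {1,3,4,5,6} — only 2 is left for (r5,c1).

2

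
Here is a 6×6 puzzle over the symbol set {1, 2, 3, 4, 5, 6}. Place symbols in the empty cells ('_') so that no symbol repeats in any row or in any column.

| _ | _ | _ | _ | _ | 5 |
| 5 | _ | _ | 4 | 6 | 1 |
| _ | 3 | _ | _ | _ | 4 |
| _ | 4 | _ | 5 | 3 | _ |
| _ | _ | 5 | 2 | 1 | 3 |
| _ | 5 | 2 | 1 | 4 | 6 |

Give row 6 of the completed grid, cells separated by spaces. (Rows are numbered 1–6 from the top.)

3 5 2 1 4 6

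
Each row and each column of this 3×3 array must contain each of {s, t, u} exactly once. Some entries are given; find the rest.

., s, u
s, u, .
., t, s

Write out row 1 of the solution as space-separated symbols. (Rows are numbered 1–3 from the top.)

t s u

row 1 has {s,u}; column 1 has {s} — only t is left for (r1,c1).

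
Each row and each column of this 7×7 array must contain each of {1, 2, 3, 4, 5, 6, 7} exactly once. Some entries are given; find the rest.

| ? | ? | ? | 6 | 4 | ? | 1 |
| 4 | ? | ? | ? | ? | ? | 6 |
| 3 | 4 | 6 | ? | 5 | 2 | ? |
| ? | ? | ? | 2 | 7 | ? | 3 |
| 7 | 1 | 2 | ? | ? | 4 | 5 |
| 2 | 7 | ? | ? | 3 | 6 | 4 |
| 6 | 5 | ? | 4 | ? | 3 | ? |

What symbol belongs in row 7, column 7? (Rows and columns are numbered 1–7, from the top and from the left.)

2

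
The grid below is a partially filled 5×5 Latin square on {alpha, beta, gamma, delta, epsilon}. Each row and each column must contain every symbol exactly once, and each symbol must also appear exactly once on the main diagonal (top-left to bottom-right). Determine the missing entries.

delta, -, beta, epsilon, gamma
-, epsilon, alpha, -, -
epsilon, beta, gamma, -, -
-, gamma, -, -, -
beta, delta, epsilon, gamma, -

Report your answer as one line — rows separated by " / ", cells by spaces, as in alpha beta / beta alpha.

delta alpha beta epsilon gamma / gamma epsilon alpha delta beta / epsilon beta gamma alpha delta / alpha gamma delta beta epsilon / beta delta epsilon gamma alpha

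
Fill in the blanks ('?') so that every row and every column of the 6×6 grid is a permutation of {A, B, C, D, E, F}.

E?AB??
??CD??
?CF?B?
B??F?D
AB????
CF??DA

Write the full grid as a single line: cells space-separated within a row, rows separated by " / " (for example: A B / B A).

E D A B F C / F E C D A B / D C F A B E / B A E F C D / A B D C E F / C F B E D A

row 1 has {A,B,E}; column 2 has {B,C,F} — only D is left for (r1,c2).
row 2 has {C,D}; column 1 has {A,B,C,E} — only F is left for (r2,c1).
row 3 has {B,C,F}; column 1 has {A,B,C,E,F} — only D is left for (r3,c1).
row 3 has {B,C,D,F}; column 6 has {A,D} — only E is left for (r3,c6).
row 4 has {B,D,F}; column 3 has {A,C,F} — only E is left for (r4,c3).
row 5 has {A,B}; column 3 has {A,C,E,F} — only D is left for (r5,c3).
row 6 has {A,C,D,F}; column 3 has {A,C,D,E,F} — only B is left for (r6,c3).
row 6 has {A,B,C,D,F}; column 4 has {B,D,F} — only E is left for (r6,c4).
row 2 has {C,D,F}; column 6 has {A,D,E} — only B is left for (r2,c6).
row 3 has {B,C,D,E,F}; column 4 has {B,D,E,F} — only A is left for (r3,c4).
row 4 has {B,D,E,F}; column 2 has {B,C,D,F} — only A is left for (r4,c2).
row 4 has {A,B,D,E,F}; column 5 has {B,D} — only C is left for (r4,c5).
row 5 has {A,B,D}; column 4 has {A,B,D,E,F} — only C is left for (r5,c4).
row 5 has {A,B,C,D}; column 6 has {A,B,D,E} — only F is left for (r5,c6).
row 1 has {A,B,D,E}; column 5 has {B,C,D} — only F is left for (r1,c5).
row 1 has {A,B,D,E,F}; column 6 has {A,B,D,E,F} — only C is left for (r1,c6).
row 2 has {B,C,D,F}; column 2 has {A,B,C,D,F} — only E is left for (r2,c2).
row 2 has {B,C,D,E,F}; column 5 has {B,C,D,F} — only A is left for (r2,c5).
row 5 has {A,B,C,D,F}; column 5 has {A,B,C,D,F} — only E is left for (r5,c5).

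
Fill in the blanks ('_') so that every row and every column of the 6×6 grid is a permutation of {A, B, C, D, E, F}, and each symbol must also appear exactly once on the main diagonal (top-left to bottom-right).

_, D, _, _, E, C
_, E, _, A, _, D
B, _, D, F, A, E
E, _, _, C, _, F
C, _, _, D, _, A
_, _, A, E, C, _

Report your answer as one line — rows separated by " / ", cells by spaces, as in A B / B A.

(r1,c4) = B
(r2,c1) = F
(r2,c5) = B
(r3,c2) = C
(r4,c3) = B
(r4,c5) = D
(r5,c5) = F
(r6,c1) = D
(r6,c6) = B
(r1,c1) = A
(r1,c3) = F
(r2,c3) = C
(r4,c2) = A
(r5,c2) = B
(r5,c3) = E
(r6,c2) = F

A D F B E C / F E C A B D / B C D F A E / E A B C D F / C B E D F A / D F A E C B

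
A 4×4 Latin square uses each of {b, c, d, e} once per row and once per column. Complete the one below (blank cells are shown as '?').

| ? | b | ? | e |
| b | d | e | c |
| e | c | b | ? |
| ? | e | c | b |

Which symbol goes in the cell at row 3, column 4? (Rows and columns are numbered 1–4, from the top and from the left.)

d

(r1,c3) = d
(r3,c4) = d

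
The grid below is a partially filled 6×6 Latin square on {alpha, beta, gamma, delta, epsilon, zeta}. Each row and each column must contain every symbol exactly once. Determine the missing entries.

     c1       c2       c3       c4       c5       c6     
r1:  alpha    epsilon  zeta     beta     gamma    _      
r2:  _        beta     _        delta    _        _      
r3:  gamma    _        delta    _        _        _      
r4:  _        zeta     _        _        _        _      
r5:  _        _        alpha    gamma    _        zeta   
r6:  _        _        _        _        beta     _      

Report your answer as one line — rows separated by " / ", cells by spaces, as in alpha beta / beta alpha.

Cell (r1,c6): row 1 has {alpha,beta,gamma,epsilon,zeta}; column 6 has {zeta} → delta.
Cell (r3,c2): row 3 has {gamma,delta}; column 2 has {beta,epsilon,zeta} → alpha.
Cell (r5,c2): row 5 has {alpha,gamma,zeta}; column 2 has {alpha,beta,epsilon,zeta} → delta.
Cell (r5,c5): row 5 has {alpha,gamma,delta,zeta}; column 5 has {beta,gamma} → epsilon.
Cell (r6,c2): row 6 has {beta}; column 2 has {alpha,beta,delta,epsilon,zeta} → gamma.
Cell (r6,c3): row 6 has {beta,gamma}; column 3 has {alpha,delta,zeta} → epsilon.
Cell (r6,c6): row 6 has {beta,gamma,epsilon}; column 6 has {delta,zeta} → alpha.
Cell (r2,c3): row 2 has {beta,delta}; column 3 has {alpha,delta,epsilon,zeta} → gamma.
Cell (r2,c6): row 2 has {beta,gamma,delta}; column 6 has {alpha,delta,zeta} → epsilon.
Cell (r3,c5): row 3 has {alpha,gamma,delta}; column 5 has {beta,gamma,epsilon} → zeta.
Cell (r3,c6): row 3 has {alpha,gamma,delta,zeta}; column 6 has {alpha,delta,epsilon,zeta} → beta.
Cell (r4,c3): row 4 has {zeta}; column 3 has {alpha,gamma,delta,epsilon,zeta} → beta.
Cell (r4,c6): row 4 has {beta,zeta}; column 6 has {alpha,beta,delta,epsilon,zeta} → gamma.
Cell (r5,c1): row 5 has {alpha,gamma,delta,epsilon,zeta}; column 1 has {alpha,gamma} → beta.
Cell (r6,c4): row 6 has {alpha,beta,gamma,epsilon}; column 4 has {beta,gamma,delta} → zeta.
Cell (r2,c1): row 2 has {beta,gamma,delta,epsilon}; column 1 has {alpha,beta,gamma} → zeta.
Cell (r2,c5): row 2 has {beta,gamma,delta,epsilon,zeta}; column 5 has {beta,gamma,epsilon,zeta} → alpha.
Cell (r3,c4): row 3 has {alpha,beta,gamma,delta,zeta}; column 4 has {beta,gamma,delta,zeta} → epsilon.
Cell (r4,c4): row 4 has {beta,gamma,zeta}; column 4 has {beta,gamma,delta,epsilon,zeta} → alpha.
Cell (r4,c5): row 4 has {alpha,beta,gamma,zeta}; column 5 has {alpha,beta,gamma,epsilon,zeta} → delta.
Cell (r6,c1): row 6 has {alpha,beta,gamma,epsilon,zeta}; column 1 has {alpha,beta,gamma,zeta} → delta.
Cell (r4,c1): row 4 has {alpha,beta,gamma,delta,zeta}; column 1 has {alpha,beta,gamma,delta,zeta} → epsilon.

alpha epsilon zeta beta gamma delta / zeta beta gamma delta alpha epsilon / gamma alpha delta epsilon zeta beta / epsilon zeta beta alpha delta gamma / beta delta alpha gamma epsilon zeta / delta gamma epsilon zeta beta alpha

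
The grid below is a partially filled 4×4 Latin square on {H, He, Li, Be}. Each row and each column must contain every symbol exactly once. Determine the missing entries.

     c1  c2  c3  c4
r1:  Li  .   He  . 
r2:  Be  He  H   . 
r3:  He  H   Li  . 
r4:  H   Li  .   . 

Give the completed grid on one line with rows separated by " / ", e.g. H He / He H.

Li Be He H / Be He H Li / He H Li Be / H Li Be He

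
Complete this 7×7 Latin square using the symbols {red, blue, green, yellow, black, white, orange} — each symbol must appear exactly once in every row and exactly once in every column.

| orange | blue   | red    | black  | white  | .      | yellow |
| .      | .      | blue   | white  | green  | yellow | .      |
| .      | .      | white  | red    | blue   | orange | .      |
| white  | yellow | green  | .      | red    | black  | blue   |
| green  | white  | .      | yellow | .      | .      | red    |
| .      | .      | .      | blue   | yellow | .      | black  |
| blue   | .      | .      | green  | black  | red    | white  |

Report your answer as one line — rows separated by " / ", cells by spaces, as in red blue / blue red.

Cell (r1,c6): row 1 has {red,blue,yellow,black,white,orange}; column 6 has {red,yellow,black,orange} → green.
Cell (r2,c7): row 2 has {blue,green,yellow,white}; column 7 has {red,blue,yellow,black,white} → orange.
Cell (r3,c7): row 3 has {red,blue,white,orange}; column 7 has {red,blue,yellow,black,white,orange} → green.
Cell (r4,c4): row 4 has {red,blue,green,yellow,black,white}; column 4 has {red,blue,green,yellow,black,white} → orange.
Cell (r5,c5): row 5 has {red,green,yellow,white}; column 5 has {red,blue,green,yellow,black,white} → orange.
Cell (r5,c6): row 5 has {red,green,yellow,white,orange}; column 6 has {red,green,yellow,black,orange} → blue.
Cell (r6,c1): row 6 has {blue,yellow,black}; column 1 has {blue,green,white,orange} → red.
Cell (r6,c3): row 6 has {red,blue,yellow,black}; column 3 has {red,blue,green,white} → orange.
Cell (r6,c6): row 6 has {red,blue,yellow,black,orange}; column 6 has {red,blue,green,yellow,black,orange} → white.
Cell (r7,c2): row 7 has {red,blue,green,black,white}; column 2 has {blue,yellow,white} → orange.
Cell (r7,c3): row 7 has {red,blue,green,black,white,orange}; column 3 has {red,blue,green,white,orange} → yellow.
Cell (r2,c1): row 2 has {blue,green,yellow,white,orange}; column 1 has {red,blue,green,white,orange} → black.
Cell (r2,c2): row 2 has {blue,green,yellow,black,white,orange}; column 2 has {blue,yellow,white,orange} → red.
Cell (r3,c1): row 3 has {red,blue,green,white,orange}; column 1 has {red,blue,green,black,white,orange} → yellow.
Cell (r3,c2): row 3 has {red,blue,green,yellow,white,orange}; column 2 has {red,blue,yellow,white,orange} → black.
Cell (r5,c3): row 5 has {red,blue,green,yellow,white,orange}; column 3 has {red,blue,green,yellow,white,orange} → black.
Cell (r6,c2): row 6 has {red,blue,yellow,black,white,orange}; column 2 has {red,blue,yellow,black,white,orange} → green.

orange blue red black white green yellow / black red blue white green yellow orange / yellow black white red blue orange green / white yellow green orange red black blue / green white black yellow orange blue red / red green orange blue yellow white black / blue orange yellow green black red white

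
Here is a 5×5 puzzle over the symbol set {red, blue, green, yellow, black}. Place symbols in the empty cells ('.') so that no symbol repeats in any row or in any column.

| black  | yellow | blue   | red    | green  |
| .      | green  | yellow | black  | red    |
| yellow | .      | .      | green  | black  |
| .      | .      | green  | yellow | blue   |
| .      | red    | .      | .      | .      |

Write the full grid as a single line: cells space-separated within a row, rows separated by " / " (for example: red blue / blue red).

(r2,c1) = blue
(r3,c2) = blue
(r3,c3) = red
(r4,c1) = red
(r4,c2) = black
(r5,c1) = green
(r5,c3) = black
(r5,c4) = blue
(r5,c5) = yellow

black yellow blue red green / blue green yellow black red / yellow blue red green black / red black green yellow blue / green red black blue yellow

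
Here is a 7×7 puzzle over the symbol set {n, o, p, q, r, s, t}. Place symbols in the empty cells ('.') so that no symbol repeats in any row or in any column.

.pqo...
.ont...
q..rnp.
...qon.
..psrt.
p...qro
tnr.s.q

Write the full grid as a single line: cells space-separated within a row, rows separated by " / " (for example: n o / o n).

n p q o t s r / r o n t p q s / q s o r n p t / s r t q o n p / o q p s r t n / p t s n q r o / t n r p s o q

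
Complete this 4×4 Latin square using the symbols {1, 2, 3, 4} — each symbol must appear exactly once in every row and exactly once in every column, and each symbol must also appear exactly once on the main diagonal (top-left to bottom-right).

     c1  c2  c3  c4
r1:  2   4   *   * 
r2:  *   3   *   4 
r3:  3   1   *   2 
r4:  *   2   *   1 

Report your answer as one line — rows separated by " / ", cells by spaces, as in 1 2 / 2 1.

2 4 1 3 / 1 3 2 4 / 3 1 4 2 / 4 2 3 1

(r1,c4): row 1 has {2,4}; column 4 has {1,2,4}, so it must be 3.
(r2,c1): row 2 has {3,4}; column 1 has {2,3}, so it must be 1.
(r2,c3): row 2 has {1,3,4}; column 3 is empty so far, so it must be 2.
(r3,c3): row 3 has {1,2,3}; column 3 has {2}; the diagonal has {1,2,3}, so it must be 4.
(r4,c1): row 4 has {1,2}; column 1 has {1,2,3}, so it must be 4.
(r4,c3): row 4 has {1,2,4}; column 3 has {2,4}, so it must be 3.
(r1,c3): row 1 has {2,3,4}; column 3 has {2,3,4}, so it must be 1.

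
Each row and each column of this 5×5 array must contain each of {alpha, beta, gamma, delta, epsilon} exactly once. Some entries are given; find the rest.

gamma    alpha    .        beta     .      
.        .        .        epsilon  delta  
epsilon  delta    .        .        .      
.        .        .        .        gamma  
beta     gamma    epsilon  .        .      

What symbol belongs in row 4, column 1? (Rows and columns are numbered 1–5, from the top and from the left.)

delta

(r1,c3) = delta
(r1,c5) = epsilon
(r2,c1) = alpha
(r2,c2) = beta
(r2,c3) = gamma
(r4,c1) = delta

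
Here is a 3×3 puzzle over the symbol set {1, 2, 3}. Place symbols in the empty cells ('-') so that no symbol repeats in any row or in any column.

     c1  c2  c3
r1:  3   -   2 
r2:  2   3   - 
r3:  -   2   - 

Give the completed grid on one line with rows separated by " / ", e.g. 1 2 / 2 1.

3 1 2 / 2 3 1 / 1 2 3

(r1,c2) = 1
(r2,c3) = 1
(r3,c1) = 1
(r3,c3) = 3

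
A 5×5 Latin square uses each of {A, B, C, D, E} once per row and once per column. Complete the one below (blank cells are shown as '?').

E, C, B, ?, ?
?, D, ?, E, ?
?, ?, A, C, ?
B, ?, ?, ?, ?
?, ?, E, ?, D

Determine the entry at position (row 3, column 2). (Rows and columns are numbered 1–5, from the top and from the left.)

B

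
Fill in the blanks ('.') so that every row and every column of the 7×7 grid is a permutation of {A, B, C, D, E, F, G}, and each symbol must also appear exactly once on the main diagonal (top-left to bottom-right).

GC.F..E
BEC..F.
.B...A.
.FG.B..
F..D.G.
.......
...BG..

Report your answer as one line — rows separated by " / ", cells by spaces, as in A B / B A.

G C B F A D E / B E C G D F A / C B D E F A G / D F G A B E C / F A E D C G B / A G F C E B D / E D A B G C F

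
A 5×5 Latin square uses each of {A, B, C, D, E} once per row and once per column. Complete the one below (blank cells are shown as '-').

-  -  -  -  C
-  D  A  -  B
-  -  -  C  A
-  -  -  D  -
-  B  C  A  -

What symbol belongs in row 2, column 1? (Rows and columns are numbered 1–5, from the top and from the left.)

C

Cell (r2,c4): row 2 has {A,B,D}; column 4 has {A,C,D} → E.
Cell (r3,c2): row 3 has {A,C}; column 2 has {B,D} → E.
Cell (r4,c5): row 4 has {D}; column 5 has {A,B,C} → E.
Cell (r5,c5): row 5 has {A,B,C}; column 5 has {A,B,C,E} → D.
Cell (r1,c2): row 1 has {C}; column 2 has {B,D,E} → A.
Cell (r1,c4): row 1 has {A,C}; column 4 has {A,C,D,E} → B.
Cell (r2,c1): row 2 has {A,B,D,E}; column 1 is empty so far → C.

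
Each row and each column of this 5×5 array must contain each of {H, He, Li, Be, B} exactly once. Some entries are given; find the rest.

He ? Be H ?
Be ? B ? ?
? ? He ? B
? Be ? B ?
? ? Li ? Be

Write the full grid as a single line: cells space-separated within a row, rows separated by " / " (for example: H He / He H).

He B Be H Li / Be He B Li H / H Li He Be B / Li Be H B He / B H Li He Be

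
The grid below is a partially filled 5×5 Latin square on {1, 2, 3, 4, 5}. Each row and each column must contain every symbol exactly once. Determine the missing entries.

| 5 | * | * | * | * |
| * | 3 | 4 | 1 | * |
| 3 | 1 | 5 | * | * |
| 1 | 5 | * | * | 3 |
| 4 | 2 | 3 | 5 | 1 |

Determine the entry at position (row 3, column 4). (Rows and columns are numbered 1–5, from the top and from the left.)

2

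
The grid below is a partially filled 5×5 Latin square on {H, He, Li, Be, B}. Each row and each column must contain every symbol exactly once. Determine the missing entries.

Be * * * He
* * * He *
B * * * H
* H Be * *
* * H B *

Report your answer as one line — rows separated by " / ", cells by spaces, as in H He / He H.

At row 4, column 4: row 4 has {H,Be}; column 4 has {He,B}; that leaves Li.
At row 4, column 5: row 4 has {H,Li,Be}; column 5 has {H,He}; that leaves B.
At row 1, column 4: row 1 has {He,Be}; column 4 has {He,Li,B}; that leaves H.
At row 3, column 4: row 3 has {H,B}; column 4 has {H,He,Li,B}; that leaves Be.
At row 4, column 1: row 4 has {H,Li,Be,B}; column 1 has {Be,B}; that leaves He.
At row 5, column 1: row 5 has {H,B}; column 1 has {He,Be,B}; that leaves Li.
At row 5, column 5: row 5 has {H,Li,B}; column 5 has {H,He,B}; that leaves Be.
At row 2, column 1: row 2 has {He}; column 1 has {He,Li,Be,B}; that leaves H.
At row 2, column 5: row 2 has {H,He}; column 5 has {H,He,Be,B}; that leaves Li.
At row 5, column 2: row 5 has {H,Li,Be,B}; column 2 has {H}; that leaves He.
At row 2, column 3: row 2 has {H,He,Li}; column 3 has {H,Be}; that leaves B.
At row 3, column 2: row 3 has {H,Be,B}; column 2 has {H,He}; that leaves Li.
At row 3, column 3: row 3 has {H,Li,Be,B}; column 3 has {H,Be,B}; that leaves He.
At row 1, column 2: row 1 has {H,He,Be}; column 2 has {H,He,Li}; that leaves B.
At row 1, column 3: row 1 has {H,He,Be,B}; column 3 has {H,He,Be,B}; that leaves Li.
At row 2, column 2: row 2 has {H,He,Li,B}; column 2 has {H,He,Li,B}; that leaves Be.

Be B Li H He / H Be B He Li / B Li He Be H / He H Be Li B / Li He H B Be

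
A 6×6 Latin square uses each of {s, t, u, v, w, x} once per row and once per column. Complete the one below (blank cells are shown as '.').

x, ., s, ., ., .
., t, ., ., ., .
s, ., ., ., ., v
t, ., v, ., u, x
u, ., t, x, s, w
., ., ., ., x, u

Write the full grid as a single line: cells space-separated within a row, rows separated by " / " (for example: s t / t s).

x u s v w t / w t x u v s / s x u w t v / t w v s u x / u v t x s w / v s w t x u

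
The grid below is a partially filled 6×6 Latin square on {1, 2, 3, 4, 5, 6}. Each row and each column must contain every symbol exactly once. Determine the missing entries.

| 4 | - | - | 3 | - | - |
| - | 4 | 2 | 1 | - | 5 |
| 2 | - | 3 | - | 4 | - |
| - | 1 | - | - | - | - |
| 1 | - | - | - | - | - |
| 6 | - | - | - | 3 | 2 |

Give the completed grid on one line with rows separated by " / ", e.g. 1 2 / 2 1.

4 2 5 3 1 6 / 3 4 2 1 6 5 / 2 6 3 5 4 1 / 5 1 4 6 2 3 / 1 3 6 2 5 4 / 6 5 1 4 3 2

(r2,c1) = 3
(r2,c5) = 6
(r4,c1) = 5
(r4,c5) = 2
(r5,c5) = 5
(r6,c2) = 5
(r6,c4) = 4
(r1,c5) = 1
(r1,c6) = 6
(r3,c2) = 6
(r3,c4) = 5
(r3,c6) = 1
(r4,c4) = 6
(r5,c4) = 2
(r6,c3) = 1
(r1,c2) = 2
(r1,c3) = 5
(r4,c3) = 4
(r4,c6) = 3
(r5,c2) = 3
(r5,c3) = 6
(r5,c6) = 4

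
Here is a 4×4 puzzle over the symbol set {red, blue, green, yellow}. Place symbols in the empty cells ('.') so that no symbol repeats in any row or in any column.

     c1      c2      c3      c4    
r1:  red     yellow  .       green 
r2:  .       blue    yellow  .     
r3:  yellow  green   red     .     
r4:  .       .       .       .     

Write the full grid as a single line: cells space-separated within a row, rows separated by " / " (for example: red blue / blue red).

(r1,c3) = blue
(r2,c1) = green
(r2,c4) = red
(r3,c4) = blue
(r4,c1) = blue
(r4,c2) = red
(r4,c3) = green
(r4,c4) = yellow

red yellow blue green / green blue yellow red / yellow green red blue / blue red green yellow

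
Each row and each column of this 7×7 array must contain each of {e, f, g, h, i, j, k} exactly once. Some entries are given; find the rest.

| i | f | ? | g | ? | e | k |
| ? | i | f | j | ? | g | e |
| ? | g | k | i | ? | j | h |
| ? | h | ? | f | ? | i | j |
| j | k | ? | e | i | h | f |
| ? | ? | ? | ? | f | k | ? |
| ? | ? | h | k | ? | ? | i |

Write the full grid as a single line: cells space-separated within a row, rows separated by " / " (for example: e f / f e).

i f j g h e k / h i f j k g e / f g k i e j h / k h e f g i j / j k g e i h f / e j i h f k g / g e h k j f i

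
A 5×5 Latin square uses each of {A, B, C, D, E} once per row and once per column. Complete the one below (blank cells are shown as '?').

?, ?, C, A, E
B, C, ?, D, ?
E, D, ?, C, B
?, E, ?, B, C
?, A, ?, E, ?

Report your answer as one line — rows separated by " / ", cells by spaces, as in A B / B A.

D B C A E / B C E D A / E D A C B / A E D B C / C A B E D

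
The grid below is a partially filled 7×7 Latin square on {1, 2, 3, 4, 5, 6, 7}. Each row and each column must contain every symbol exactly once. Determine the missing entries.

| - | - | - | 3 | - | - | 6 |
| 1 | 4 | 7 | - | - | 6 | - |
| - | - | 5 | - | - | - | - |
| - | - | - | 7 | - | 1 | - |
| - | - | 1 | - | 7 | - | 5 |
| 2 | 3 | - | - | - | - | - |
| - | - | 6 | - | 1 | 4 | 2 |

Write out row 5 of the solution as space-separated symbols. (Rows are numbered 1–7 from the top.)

4 2 1 6 7 3 5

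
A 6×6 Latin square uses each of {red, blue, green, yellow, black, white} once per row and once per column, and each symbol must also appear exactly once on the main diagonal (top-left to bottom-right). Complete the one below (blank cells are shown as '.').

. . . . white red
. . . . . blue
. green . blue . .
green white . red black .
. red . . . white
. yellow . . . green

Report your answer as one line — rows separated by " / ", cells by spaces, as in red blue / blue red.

yellow blue green black white red / white black red yellow green blue / red green white blue yellow black / green white blue red black yellow / black red yellow green blue white / blue yellow black white red green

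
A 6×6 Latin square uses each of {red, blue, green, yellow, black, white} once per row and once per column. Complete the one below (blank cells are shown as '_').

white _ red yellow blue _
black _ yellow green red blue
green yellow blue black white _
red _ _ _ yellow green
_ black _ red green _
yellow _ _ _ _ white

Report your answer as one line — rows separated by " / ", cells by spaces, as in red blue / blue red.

(r1,c2): row 1 has {red,blue,yellow,white}; column 2 has {yellow,black}, so it must be green.
(r1,c6): row 1 has {red,blue,green,yellow,white}; column 6 has {blue,green,white}, so it must be black.
(r2,c2): row 2 has {red,blue,green,yellow,black}; column 2 has {green,yellow,black}, so it must be white.
(r3,c6): row 3 has {blue,green,yellow,black,white}; column 6 has {blue,green,black,white}, so it must be red.
(r4,c2): row 4 has {red,green,yellow}; column 2 has {green,yellow,black,white}, so it must be blue.
(r4,c4): row 4 has {red,blue,green,yellow}; column 4 has {red,green,yellow,black}, so it must be white.
(r5,c1): row 5 has {red,green,black}; column 1 has {red,green,yellow,black,white}, so it must be blue.
(r5,c3): row 5 has {red,blue,green,black}; column 3 has {red,blue,yellow}, so it must be white.
(r5,c6): row 5 has {red,blue,green,black,white}; column 6 has {red,blue,green,black,white}, so it must be yellow.
(r6,c2): row 6 has {yellow,white}; column 2 has {blue,green,yellow,black,white}, so it must be red.
(r6,c4): row 6 has {red,yellow,white}; column 4 has {red,green,yellow,black,white}, so it must be blue.
(r6,c5): row 6 has {red,blue,yellow,white}; column 5 has {red,blue,green,yellow,white}, so it must be black.
(r4,c3): row 4 has {red,blue,green,yellow,white}; column 3 has {red,blue,yellow,white}, so it must be black.
(r6,c3): row 6 has {red,blue,yellow,black,white}; column 3 has {red,blue,yellow,black,white}, so it must be green.

white green red yellow blue black / black white yellow green red blue / green yellow blue black white red / red blue black white yellow green / blue black white red green yellow / yellow red green blue black white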